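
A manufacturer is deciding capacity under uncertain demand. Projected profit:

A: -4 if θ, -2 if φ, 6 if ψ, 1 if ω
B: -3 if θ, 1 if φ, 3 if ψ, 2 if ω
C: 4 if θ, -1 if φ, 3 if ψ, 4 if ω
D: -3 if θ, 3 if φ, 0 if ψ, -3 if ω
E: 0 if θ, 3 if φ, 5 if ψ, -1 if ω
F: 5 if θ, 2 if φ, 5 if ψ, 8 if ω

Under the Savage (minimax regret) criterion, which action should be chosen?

F

Column bests: θ=5, φ=3, ψ=6, ω=8.
A regrets: 9, 5, 0, 7 → max 9
B regrets: 8, 2, 3, 6 → max 8
C regrets: 1, 4, 3, 4 → max 4
D regrets: 8, 0, 6, 11 → max 11
E regrets: 5, 0, 1, 9 → max 9
F regrets: 0, 1, 1, 0 → max 1
Smallest max regret = 1 → F.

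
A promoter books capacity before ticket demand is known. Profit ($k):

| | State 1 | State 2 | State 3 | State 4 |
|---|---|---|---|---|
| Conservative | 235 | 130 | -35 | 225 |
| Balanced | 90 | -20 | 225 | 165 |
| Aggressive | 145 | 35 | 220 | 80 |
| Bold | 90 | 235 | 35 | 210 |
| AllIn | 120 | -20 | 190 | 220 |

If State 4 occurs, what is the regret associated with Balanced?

Best payoff under State 4 is 225.
Regret = 225 − 165 = 60.

60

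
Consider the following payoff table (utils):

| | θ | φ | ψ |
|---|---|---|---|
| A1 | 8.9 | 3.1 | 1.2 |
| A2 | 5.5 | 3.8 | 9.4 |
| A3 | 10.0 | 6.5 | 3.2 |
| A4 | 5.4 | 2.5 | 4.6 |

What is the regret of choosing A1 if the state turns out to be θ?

1.1

Best payoff under θ is 10.0.
Regret = 10.0 − 8.9 = 1.1.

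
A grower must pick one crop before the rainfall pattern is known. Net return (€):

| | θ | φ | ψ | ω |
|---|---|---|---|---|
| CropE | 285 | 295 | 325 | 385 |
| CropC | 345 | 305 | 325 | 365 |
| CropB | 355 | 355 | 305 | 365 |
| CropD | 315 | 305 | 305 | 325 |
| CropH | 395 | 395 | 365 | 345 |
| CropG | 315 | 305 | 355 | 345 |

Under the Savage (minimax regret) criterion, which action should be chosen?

Column bests: θ=395, φ=395, ψ=365, ω=385.
CropE regrets: 110, 100, 40, 0 → max 110
CropC regrets: 50, 90, 40, 20 → max 90
CropB regrets: 40, 40, 60, 20 → max 60
CropD regrets: 80, 90, 60, 60 → max 90
CropH regrets: 0, 0, 0, 40 → max 40
CropG regrets: 80, 90, 10, 40 → max 90
Smallest max regret = 40 → CropH.

CropH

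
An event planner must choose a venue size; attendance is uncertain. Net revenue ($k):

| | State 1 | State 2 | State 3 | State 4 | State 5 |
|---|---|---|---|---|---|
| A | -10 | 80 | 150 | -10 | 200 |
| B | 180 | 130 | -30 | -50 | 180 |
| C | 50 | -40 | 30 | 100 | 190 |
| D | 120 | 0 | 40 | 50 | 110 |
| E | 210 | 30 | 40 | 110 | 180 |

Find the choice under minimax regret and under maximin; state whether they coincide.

Column bests: State 1=210, State 2=130, State 3=150, State 4=110, State 5=200.
A regrets: 220, 50, 0, 120, 0 → max 220
B regrets: 30, 0, 180, 160, 20 → max 180
C regrets: 160, 170, 120, 10, 10 → max 170
D regrets: 90, 130, 110, 60, 90 → max 130
E regrets: 0, 100, 110, 0, 20 → max 110
Smallest max regret = 110 → E.
Row minima: A=-10, B=-50, C=-40, D=0, E=30
Best worst-case = 30 → E.

minimax regret → E; maximin → E (agree)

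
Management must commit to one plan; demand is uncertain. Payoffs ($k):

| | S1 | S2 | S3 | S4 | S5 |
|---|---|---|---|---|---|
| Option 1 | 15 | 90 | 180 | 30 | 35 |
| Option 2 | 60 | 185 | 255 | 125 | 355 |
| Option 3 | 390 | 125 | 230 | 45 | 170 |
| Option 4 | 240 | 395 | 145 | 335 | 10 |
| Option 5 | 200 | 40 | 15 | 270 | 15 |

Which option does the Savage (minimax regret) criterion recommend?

Option 3

Column bests: S1=390, S2=395, S3=255, S4=335, S5=355.
Option 1 regrets: 375, 305, 75, 305, 320 → max 375
Option 2 regrets: 330, 210, 0, 210, 0 → max 330
Option 3 regrets: 0, 270, 25, 290, 185 → max 290
Option 4 regrets: 150, 0, 110, 0, 345 → max 345
Option 5 regrets: 190, 355, 240, 65, 340 → max 355
Smallest max regret = 290 → Option 3.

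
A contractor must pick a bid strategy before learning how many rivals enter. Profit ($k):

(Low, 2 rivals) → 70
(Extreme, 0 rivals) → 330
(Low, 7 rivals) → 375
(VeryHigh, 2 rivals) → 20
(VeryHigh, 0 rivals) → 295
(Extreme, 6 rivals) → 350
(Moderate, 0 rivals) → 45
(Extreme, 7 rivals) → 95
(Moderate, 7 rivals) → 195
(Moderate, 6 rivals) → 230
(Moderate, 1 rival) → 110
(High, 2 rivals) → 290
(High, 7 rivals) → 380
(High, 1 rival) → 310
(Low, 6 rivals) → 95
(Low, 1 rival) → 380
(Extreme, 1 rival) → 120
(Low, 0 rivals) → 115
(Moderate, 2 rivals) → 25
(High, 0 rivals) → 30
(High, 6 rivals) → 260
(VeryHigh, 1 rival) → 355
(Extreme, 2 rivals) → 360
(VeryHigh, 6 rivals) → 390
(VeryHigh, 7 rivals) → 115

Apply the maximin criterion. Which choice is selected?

Row minima: Low=70, Moderate=25, High=30, VeryHigh=20, Extreme=95
Best worst-case = 95 → Extreme.

Extreme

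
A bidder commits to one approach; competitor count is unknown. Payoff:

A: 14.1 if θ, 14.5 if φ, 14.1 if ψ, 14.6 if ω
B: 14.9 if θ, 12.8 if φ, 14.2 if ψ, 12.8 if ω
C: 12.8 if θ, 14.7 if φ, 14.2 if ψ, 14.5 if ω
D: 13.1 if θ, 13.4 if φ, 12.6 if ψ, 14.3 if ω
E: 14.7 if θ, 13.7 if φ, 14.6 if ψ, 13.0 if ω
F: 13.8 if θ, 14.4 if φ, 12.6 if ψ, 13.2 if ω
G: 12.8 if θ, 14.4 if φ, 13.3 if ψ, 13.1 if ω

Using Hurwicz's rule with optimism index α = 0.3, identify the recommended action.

A: 0.3·14.6 + 0.7·14.1 = 14.25
B: 0.3·14.9 + 0.7·12.8 = 13.43
C: 0.3·14.7 + 0.7·12.8 = 13.37
D: 0.3·14.3 + 0.7·12.6 = 13.11
E: 0.3·14.7 + 0.7·13.0 = 13.51
F: 0.3·14.4 + 0.7·12.6 = 13.14
G: 0.3·14.4 + 0.7·12.8 = 13.28
Highest Hurwicz score = 14.25 → A.

A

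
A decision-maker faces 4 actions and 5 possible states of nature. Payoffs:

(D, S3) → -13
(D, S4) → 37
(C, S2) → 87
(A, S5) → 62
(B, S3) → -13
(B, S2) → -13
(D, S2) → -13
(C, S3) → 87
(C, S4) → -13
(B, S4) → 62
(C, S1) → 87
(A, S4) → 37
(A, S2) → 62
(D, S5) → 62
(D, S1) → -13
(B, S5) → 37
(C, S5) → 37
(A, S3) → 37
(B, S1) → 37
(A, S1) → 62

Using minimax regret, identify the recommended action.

Column bests: S1=87, S2=87, S3=87, S4=62, S5=62.
A regrets: 25, 25, 50, 25, 0 → max 50
B regrets: 50, 100, 100, 0, 25 → max 100
C regrets: 0, 0, 0, 75, 25 → max 75
D regrets: 100, 100, 100, 25, 0 → max 100
Smallest max regret = 50 → A.

A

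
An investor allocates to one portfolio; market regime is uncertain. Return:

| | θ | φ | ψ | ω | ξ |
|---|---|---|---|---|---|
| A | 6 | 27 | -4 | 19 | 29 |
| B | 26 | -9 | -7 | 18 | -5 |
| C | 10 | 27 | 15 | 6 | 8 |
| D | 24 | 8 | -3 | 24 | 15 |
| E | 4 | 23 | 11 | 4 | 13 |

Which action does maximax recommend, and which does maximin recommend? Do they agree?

Row maxima: A=29, B=26, C=27, D=24, E=23
Best best-case = 29 → A.
Row minima: A=-4, B=-9, C=6, D=-3, E=4
Best worst-case = 6 → C.

maximax → A; maximin → C (disagree)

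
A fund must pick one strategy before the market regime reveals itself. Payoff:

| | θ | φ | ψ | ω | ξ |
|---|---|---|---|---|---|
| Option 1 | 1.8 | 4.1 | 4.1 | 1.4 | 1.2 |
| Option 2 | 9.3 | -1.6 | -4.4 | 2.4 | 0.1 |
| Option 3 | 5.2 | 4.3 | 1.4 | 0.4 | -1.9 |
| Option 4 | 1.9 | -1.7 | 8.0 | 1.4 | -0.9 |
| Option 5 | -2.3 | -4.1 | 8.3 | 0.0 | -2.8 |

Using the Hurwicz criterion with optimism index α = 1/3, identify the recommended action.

Option 1: 1/3·4.1 + 2/3·1.2 = 13/6
Option 2: 1/3·9.3 + 2/3·(-4.4) = 1/6
Option 3: 1/3·5.2 + 2/3·(-1.9) = 7/15
Option 4: 1/3·8.0 + 2/3·(-1.7) = 23/15
Option 5: 1/3·8.3 + 2/3·(-4.1) = 1/30
Highest Hurwicz score = 13/6 → Option 1.

Option 1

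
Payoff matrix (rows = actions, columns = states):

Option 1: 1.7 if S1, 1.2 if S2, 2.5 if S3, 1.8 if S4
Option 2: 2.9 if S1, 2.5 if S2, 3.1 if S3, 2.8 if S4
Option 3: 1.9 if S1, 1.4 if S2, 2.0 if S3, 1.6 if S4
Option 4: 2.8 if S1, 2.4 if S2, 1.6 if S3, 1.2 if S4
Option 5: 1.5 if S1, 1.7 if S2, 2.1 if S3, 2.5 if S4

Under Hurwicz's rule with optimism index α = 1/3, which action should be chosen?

Option 1: 1/3·2.5 + 2/3·1.2 = 49/30
Option 2: 1/3·3.1 + 2/3·2.5 = 2.7
Option 3: 1/3·2.0 + 2/3·1.4 = 1.6
Option 4: 1/3·2.8 + 2/3·1.2 = 26/15
Option 5: 1/3·2.5 + 2/3·1.5 = 11/6
Highest Hurwicz score = 2.7 → Option 2.

Option 2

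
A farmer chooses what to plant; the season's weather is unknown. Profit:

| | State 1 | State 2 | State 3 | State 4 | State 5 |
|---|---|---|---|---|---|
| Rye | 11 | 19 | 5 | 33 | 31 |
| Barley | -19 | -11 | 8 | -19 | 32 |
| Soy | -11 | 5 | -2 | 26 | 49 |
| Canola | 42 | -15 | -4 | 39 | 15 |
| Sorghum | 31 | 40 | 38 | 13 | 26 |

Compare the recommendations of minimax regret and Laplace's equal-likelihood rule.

minimax regret → Sorghum; laplace → Sorghum (agree)

Column bests: State 1=42, State 2=40, State 3=38, State 4=39, State 5=49.
Rye regrets: 31, 21, 33, 6, 18 → max 33
Barley regrets: 61, 51, 30, 58, 17 → max 61
Soy regrets: 53, 35, 40, 13, 0 → max 53
Canola regrets: 0, 55, 42, 0, 34 → max 55
Sorghum regrets: 11, 0, 0, 26, 23 → max 26
Smallest max regret = 26 → Sorghum.
Row averages: Rye=19.8, Barley=-1.8, Soy=13.4, Canola=15.4, Sorghum=29.6
Highest average = 29.6 → Sorghum.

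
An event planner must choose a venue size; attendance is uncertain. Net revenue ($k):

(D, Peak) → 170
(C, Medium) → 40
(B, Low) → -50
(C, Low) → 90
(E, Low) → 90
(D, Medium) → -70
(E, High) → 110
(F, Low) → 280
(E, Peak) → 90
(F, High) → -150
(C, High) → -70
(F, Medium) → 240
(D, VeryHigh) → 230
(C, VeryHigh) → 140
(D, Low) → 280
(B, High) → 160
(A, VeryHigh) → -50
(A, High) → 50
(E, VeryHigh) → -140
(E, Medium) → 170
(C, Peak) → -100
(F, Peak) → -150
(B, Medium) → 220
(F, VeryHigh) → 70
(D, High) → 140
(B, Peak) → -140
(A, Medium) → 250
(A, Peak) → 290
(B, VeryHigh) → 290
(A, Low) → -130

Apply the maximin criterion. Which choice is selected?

D

Row minima: A=-130, B=-140, C=-100, D=-70, E=-140, F=-150
Best worst-case = -70 → D.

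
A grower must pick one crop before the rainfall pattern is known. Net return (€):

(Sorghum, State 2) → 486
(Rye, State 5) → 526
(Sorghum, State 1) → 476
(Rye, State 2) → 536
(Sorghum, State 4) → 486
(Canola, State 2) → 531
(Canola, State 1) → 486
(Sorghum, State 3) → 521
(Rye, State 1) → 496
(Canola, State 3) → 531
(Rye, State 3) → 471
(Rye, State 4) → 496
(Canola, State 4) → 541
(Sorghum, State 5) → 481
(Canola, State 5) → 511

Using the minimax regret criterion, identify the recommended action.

Canola

Column bests: State 1=496, State 2=536, State 3=531, State 4=541, State 5=526.
Rye regrets: 0, 0, 60, 45, 0 → max 60
Canola regrets: 10, 5, 0, 0, 15 → max 15
Sorghum regrets: 20, 50, 10, 55, 45 → max 55
Smallest max regret = 15 → Canola.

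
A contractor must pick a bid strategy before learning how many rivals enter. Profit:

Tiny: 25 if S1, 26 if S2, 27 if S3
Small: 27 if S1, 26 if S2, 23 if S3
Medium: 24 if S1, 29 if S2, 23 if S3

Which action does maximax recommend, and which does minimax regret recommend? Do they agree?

Row maxima: Tiny=27, Small=27, Medium=29
Best best-case = 29 → Medium.
Column bests: S1=27, S2=29, S3=27.
Tiny regrets: 2, 3, 0 → max 3
Small regrets: 0, 3, 4 → max 4
Medium regrets: 3, 0, 4 → max 4
Smallest max regret = 3 → Tiny.

maximax → Medium; minimax regret → Tiny (disagree)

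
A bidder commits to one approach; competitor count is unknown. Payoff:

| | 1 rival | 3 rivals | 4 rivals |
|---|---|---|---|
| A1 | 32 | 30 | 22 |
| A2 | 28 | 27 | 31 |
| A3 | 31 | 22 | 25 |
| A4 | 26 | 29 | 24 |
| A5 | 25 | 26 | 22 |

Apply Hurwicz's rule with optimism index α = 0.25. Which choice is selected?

A2

A1: 0.25·32 + 0.75·22 = 24.5
A2: 0.25·31 + 0.75·27 = 28
A3: 0.25·31 + 0.75·22 = 24.25
A4: 0.25·29 + 0.75·24 = 25.25
A5: 0.25·26 + 0.75·22 = 23
Highest Hurwicz score = 28 → A2.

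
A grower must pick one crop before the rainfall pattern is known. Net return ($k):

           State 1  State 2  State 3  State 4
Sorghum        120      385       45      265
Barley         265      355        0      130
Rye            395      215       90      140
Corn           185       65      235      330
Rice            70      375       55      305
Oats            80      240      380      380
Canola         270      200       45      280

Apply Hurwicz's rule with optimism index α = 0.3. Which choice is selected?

Rye

Sorghum: 0.3·385 + 0.7·45 = 147
Barley: 0.3·355 + 0.7·0 = 106.5
Rye: 0.3·395 + 0.7·90 = 181.5
Corn: 0.3·330 + 0.7·65 = 144.5
Rice: 0.3·375 + 0.7·55 = 151
Oats: 0.3·380 + 0.7·80 = 170
Canola: 0.3·280 + 0.7·45 = 115.5
Highest Hurwicz score = 181.5 → Rye.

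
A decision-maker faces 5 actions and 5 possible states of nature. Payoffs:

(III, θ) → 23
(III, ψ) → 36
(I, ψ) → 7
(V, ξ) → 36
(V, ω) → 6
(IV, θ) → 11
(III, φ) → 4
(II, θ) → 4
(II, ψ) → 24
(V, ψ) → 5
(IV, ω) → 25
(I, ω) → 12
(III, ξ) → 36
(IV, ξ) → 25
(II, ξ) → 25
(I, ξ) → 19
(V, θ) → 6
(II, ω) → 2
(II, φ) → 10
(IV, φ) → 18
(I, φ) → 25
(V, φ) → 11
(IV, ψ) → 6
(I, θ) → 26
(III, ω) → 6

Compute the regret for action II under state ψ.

Best payoff under ψ is 36.
Regret = 36 − 24 = 12.

12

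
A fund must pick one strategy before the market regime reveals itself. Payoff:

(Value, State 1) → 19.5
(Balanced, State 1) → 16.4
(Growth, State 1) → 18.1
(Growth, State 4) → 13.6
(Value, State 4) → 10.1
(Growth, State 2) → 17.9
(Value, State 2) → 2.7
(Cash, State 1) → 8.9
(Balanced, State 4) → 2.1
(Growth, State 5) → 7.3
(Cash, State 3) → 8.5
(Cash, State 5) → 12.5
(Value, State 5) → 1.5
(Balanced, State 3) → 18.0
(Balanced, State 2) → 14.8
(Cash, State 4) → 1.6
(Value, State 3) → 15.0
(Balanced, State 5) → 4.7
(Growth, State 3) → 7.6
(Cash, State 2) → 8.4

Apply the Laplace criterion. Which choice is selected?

Growth

Row averages: Cash=7.98, Balanced=11.2, Growth=12.9, Value=9.76
Highest average = 12.9 → Growth.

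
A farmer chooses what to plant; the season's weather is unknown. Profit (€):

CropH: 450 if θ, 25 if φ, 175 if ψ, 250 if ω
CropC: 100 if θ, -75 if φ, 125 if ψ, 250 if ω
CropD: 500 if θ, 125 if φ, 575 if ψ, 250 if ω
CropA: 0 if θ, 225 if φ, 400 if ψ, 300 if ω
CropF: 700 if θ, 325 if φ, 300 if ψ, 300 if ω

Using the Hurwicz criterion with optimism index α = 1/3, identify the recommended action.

CropF

CropH: 1/3·450 + 2/3·25 = 500/3
CropC: 1/3·250 + 2/3·(-75) = 100/3
CropD: 1/3·575 + 2/3·125 = 275
CropA: 1/3·400 + 2/3·0 = 400/3
CropF: 1/3·700 + 2/3·300 = 1300/3
Highest Hurwicz score = 1300/3 → CropF.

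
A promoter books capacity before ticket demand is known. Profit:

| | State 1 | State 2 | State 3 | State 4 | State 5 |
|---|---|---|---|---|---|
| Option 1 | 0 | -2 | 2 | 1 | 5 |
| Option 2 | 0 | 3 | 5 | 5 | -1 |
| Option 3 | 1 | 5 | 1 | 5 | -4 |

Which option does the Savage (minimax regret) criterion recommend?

Column bests: State 1=1, State 2=5, State 3=5, State 4=5, State 5=5.
Option 1 regrets: 1, 7, 3, 4, 0 → max 7
Option 2 regrets: 1, 2, 0, 0, 6 → max 6
Option 3 regrets: 0, 0, 4, 0, 9 → max 9
Smallest max regret = 6 → Option 2.

Option 2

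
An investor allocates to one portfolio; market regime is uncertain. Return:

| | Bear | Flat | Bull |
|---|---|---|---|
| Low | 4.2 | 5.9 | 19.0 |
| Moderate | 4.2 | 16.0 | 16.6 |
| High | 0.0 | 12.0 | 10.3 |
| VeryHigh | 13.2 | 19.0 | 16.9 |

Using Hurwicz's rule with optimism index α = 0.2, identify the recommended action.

VeryHigh

Low: 0.2·19.0 + 0.8·4.2 = 7.16
Moderate: 0.2·16.6 + 0.8·4.2 = 6.68
High: 0.2·12.0 + 0.8·0.0 = 2.4
VeryHigh: 0.2·19.0 + 0.8·13.2 = 14.36
Highest Hurwicz score = 14.36 → VeryHigh.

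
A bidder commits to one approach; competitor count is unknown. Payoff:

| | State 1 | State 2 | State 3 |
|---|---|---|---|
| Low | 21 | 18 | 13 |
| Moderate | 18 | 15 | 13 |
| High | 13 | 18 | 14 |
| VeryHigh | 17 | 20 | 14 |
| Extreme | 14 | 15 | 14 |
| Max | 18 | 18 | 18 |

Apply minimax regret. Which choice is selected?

Column bests: State 1=21, State 2=20, State 3=18.
Low regrets: 0, 2, 5 → max 5
Moderate regrets: 3, 5, 5 → max 5
High regrets: 8, 2, 4 → max 8
VeryHigh regrets: 4, 0, 4 → max 4
Extreme regrets: 7, 5, 4 → max 7
Max regrets: 3, 2, 0 → max 3
Smallest max regret = 3 → Max.

Max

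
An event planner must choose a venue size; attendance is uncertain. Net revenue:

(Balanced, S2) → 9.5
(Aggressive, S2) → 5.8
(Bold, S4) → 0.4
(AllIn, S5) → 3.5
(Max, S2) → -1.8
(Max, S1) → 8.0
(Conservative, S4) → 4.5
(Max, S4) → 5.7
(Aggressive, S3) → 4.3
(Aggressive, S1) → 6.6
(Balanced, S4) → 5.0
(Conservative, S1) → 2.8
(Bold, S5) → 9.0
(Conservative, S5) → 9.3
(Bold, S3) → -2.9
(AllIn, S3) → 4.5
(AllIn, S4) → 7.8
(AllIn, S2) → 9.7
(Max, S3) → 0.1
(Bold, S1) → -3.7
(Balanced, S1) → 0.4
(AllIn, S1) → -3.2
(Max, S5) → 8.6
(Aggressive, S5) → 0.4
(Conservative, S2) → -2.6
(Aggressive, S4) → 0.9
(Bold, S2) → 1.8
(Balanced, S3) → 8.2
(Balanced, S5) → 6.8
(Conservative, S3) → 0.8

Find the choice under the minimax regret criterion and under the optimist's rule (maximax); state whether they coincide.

Column bests: S1=8.0, S2=9.7, S3=8.2, S4=7.8, S5=9.3.
Conservative regrets: 5.2, 12.3, 7.4, 3.3, 0.0 → max 12.3
Balanced regrets: 7.6, 0.2, 0.0, 2.8, 2.5 → max 7.6
Aggressive regrets: 1.4, 3.9, 3.9, 6.9, 8.9 → max 8.9
Bold regrets: 11.7, 7.9, 11.1, 7.4, 0.3 → max 11.7
AllIn regrets: 11.2, 0.0, 3.7, 0.0, 5.8 → max 11.2
Max regrets: 0.0, 11.5, 8.1, 2.1, 0.7 → max 11.5
Smallest max regret = 7.6 → Balanced.
Row maxima: Conservative=9.3, Balanced=9.5, Aggressive=6.6, Bold=9.0, AllIn=9.7, Max=8.6
Best best-case = 9.7 → AllIn.

minimax regret → Balanced; maximax → AllIn (disagree)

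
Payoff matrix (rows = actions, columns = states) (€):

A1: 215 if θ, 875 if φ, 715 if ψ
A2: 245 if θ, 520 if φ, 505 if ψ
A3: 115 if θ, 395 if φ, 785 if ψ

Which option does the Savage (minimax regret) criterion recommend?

Column bests: θ=245, φ=875, ψ=785.
A1 regrets: 30, 0, 70 → max 70
A2 regrets: 0, 355, 280 → max 355
A3 regrets: 130, 480, 0 → max 480
Smallest max regret = 70 → A1.

A1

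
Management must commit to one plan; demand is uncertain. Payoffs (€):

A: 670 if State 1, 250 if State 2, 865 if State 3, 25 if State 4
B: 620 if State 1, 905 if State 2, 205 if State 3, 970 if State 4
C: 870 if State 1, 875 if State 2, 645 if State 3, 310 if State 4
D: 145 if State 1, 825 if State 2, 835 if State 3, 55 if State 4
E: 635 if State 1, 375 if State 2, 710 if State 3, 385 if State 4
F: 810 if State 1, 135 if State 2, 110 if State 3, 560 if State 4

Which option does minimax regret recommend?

E

Column bests: State 1=870, State 2=905, State 3=865, State 4=970.
A regrets: 200, 655, 0, 945 → max 945
B regrets: 250, 0, 660, 0 → max 660
C regrets: 0, 30, 220, 660 → max 660
D regrets: 725, 80, 30, 915 → max 915
E regrets: 235, 530, 155, 585 → max 585
F regrets: 60, 770, 755, 410 → max 770
Smallest max regret = 585 → E.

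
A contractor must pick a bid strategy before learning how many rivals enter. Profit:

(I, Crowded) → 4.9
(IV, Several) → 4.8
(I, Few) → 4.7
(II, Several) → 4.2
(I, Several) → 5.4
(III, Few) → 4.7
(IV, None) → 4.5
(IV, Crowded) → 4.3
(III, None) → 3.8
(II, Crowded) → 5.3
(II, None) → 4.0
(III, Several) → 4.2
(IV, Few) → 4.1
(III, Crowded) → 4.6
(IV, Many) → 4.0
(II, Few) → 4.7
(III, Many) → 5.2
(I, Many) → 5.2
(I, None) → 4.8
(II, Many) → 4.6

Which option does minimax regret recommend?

Column bests: None=4.8, Few=4.7, Several=5.4, Many=5.2, Crowded=5.3.
I regrets: 0.0, 0.0, 0.0, 0.0, 0.4 → max 0.4
II regrets: 0.8, 0.0, 1.2, 0.6, 0.0 → max 1.2
III regrets: 1.0, 0.0, 1.2, 0.0, 0.7 → max 1.2
IV regrets: 0.3, 0.6, 0.6, 1.2, 1.0 → max 1.2
Smallest max regret = 0.4 → I.

I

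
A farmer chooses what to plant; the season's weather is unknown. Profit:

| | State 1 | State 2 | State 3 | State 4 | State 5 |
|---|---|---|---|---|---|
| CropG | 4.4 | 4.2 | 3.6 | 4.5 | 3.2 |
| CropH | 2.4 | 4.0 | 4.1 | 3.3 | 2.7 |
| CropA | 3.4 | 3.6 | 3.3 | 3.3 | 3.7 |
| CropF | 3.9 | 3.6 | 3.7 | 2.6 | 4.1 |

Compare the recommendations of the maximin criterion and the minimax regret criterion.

maximin → CropA; minimax regret → CropG (disagree)

Row minima: CropG=3.2, CropH=2.4, CropA=3.3, CropF=2.6
Best worst-case = 3.3 → CropA.
Column bests: State 1=4.4, State 2=4.2, State 3=4.1, State 4=4.5, State 5=4.1.
CropG regrets: 0.0, 0.0, 0.5, 0.0, 0.9 → max 0.9
CropH regrets: 2.0, 0.2, 0.0, 1.2, 1.4 → max 2.0
CropA regrets: 1.0, 0.6, 0.8, 1.2, 0.4 → max 1.2
CropF regrets: 0.5, 0.6, 0.4, 1.9, 0.0 → max 1.9
Smallest max regret = 0.9 → CropG.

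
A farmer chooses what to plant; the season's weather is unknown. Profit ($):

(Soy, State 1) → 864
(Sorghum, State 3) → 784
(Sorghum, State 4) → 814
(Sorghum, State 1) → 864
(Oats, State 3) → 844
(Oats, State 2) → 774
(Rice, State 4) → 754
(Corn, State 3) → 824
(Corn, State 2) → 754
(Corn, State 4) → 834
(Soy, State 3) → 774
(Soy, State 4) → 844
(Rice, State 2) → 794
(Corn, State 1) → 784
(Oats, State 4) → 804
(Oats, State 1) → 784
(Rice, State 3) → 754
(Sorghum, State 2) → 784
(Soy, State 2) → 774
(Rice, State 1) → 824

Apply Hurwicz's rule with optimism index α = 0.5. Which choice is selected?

Sorghum

Sorghum: 0.5·864 + 0.5·784 = 824
Rice: 0.5·824 + 0.5·754 = 789
Corn: 0.5·834 + 0.5·754 = 794
Oats: 0.5·844 + 0.5·774 = 809
Soy: 0.5·864 + 0.5·774 = 819
Highest Hurwicz score = 824 → Sorghum.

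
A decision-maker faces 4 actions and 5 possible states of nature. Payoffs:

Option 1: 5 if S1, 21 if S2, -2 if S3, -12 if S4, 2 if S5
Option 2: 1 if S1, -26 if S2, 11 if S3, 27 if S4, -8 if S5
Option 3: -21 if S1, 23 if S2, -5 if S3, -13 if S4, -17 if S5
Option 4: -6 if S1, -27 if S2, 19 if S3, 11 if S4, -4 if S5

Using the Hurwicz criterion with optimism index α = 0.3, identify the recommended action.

Option 1: 0.3·21 + 0.7·(-12) = -2.1
Option 2: 0.3·27 + 0.7·(-26) = -10.1
Option 3: 0.3·23 + 0.7·(-21) = -7.8
Option 4: 0.3·19 + 0.7·(-27) = -13.2
Highest Hurwicz score = -2.1 → Option 1.

Option 1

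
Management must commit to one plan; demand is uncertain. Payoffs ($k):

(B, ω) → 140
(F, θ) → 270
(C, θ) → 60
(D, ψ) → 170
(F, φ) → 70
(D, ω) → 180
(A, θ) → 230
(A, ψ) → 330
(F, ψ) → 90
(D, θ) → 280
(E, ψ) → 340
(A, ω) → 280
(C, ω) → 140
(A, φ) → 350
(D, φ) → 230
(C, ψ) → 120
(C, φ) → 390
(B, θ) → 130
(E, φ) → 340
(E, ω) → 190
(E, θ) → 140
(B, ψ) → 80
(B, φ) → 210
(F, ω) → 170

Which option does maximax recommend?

Row maxima: A=350, B=210, C=390, D=280, E=340, F=270
Best best-case = 390 → C.

C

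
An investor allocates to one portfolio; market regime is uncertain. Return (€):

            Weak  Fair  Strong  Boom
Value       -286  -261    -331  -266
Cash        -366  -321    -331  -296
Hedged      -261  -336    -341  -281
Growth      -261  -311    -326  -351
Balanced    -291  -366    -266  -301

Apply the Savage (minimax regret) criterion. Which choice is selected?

Column bests: Weak=-261, Fair=-261, Strong=-266, Boom=-266.
Value regrets: 25, 0, 65, 0 → max 65
Cash regrets: 105, 60, 65, 30 → max 105
Hedged regrets: 0, 75, 75, 15 → max 75
Growth regrets: 0, 50, 60, 85 → max 85
Balanced regrets: 30, 105, 0, 35 → max 105
Smallest max regret = 65 → Value.

Value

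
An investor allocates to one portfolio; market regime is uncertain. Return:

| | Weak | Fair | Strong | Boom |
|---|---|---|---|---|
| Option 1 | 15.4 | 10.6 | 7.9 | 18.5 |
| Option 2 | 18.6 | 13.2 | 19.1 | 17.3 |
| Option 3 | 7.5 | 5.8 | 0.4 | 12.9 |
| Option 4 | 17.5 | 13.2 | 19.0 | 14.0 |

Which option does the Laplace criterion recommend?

Option 2

Row averages: Option 1=13.1, Option 2=17.05, Option 3=6.65, Option 4=15.925
Highest average = 17.05 → Option 2.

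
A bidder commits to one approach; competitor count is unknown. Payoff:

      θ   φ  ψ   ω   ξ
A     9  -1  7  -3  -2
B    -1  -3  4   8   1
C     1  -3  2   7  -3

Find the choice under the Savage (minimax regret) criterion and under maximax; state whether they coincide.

minimax regret → C; maximax → A (disagree)

Column bests: θ=9, φ=-1, ψ=7, ω=8, ξ=1.
A regrets: 0, 0, 0, 11, 3 → max 11
B regrets: 10, 2, 3, 0, 0 → max 10
C regrets: 8, 2, 5, 1, 4 → max 8
Smallest max regret = 8 → C.
Row maxima: A=9, B=8, C=7
Best best-case = 9 → A.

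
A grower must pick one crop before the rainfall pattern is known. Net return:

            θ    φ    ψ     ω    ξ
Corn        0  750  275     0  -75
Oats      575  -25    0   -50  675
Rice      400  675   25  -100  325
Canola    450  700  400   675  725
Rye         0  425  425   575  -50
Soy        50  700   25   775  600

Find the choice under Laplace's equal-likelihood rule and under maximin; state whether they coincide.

laplace → Canola; maximin → Canola (agree)

Row averages: Corn=190, Oats=235, Rice=265, Canola=590, Rye=275, Soy=430
Highest average = 590 → Canola.
Row minima: Corn=-75, Oats=-50, Rice=-100, Canola=400, Rye=-50, Soy=25
Best worst-case = 400 → Canola.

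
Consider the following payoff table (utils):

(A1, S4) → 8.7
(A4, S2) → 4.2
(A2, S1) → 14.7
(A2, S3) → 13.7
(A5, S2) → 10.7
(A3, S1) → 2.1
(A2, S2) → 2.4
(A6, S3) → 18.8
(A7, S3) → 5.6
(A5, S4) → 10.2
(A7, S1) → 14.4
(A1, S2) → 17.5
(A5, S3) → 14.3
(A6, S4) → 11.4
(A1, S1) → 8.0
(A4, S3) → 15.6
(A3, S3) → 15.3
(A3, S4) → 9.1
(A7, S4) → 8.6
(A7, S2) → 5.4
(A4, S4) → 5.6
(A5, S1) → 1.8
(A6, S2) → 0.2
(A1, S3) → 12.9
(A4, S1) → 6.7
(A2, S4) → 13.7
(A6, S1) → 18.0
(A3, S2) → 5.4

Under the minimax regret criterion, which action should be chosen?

Column bests: S1=18.0, S2=17.5, S3=18.8, S4=13.7.
A1 regrets: 10.0, 0.0, 5.9, 5.0 → max 10.0
A2 regrets: 3.3, 15.1, 5.1, 0.0 → max 15.1
A3 regrets: 15.9, 12.1, 3.5, 4.6 → max 15.9
A4 regrets: 11.3, 13.3, 3.2, 8.1 → max 13.3
A5 regrets: 16.2, 6.8, 4.5, 3.5 → max 16.2
A6 regrets: 0.0, 17.3, 0.0, 2.3 → max 17.3
A7 regrets: 3.6, 12.1, 13.2, 5.1 → max 13.2
Smallest max regret = 10.0 → A1.

A1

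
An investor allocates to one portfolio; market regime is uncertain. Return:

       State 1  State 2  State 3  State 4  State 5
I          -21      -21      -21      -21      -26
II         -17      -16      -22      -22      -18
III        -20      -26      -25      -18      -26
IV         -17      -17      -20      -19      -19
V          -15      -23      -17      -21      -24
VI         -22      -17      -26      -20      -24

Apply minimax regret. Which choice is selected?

IV

Column bests: State 1=-15, State 2=-16, State 3=-17, State 4=-18, State 5=-18.
I regrets: 6, 5, 4, 3, 8 → max 8
II regrets: 2, 0, 5, 4, 0 → max 5
III regrets: 5, 10, 8, 0, 8 → max 10
IV regrets: 2, 1, 3, 1, 1 → max 3
V regrets: 0, 7, 0, 3, 6 → max 7
VI regrets: 7, 1, 9, 2, 6 → max 9
Smallest max regret = 3 → IV.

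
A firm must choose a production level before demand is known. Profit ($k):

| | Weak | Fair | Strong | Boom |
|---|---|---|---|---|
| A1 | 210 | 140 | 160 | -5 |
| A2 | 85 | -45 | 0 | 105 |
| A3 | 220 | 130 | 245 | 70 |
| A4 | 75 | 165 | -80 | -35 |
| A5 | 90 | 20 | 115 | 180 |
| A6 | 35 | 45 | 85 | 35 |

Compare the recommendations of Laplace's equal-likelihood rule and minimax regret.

laplace → A3; minimax regret → A3 (agree)

Row averages: A1=126.25, A2=36.25, A3=166.25, A4=31.25, A5=101.25, A6=50
Highest average = 166.25 → A3.
Column bests: Weak=220, Fair=165, Strong=245, Boom=180.
A1 regrets: 10, 25, 85, 185 → max 185
A2 regrets: 135, 210, 245, 75 → max 245
A3 regrets: 0, 35, 0, 110 → max 110
A4 regrets: 145, 0, 325, 215 → max 325
A5 regrets: 130, 145, 130, 0 → max 145
A6 regrets: 185, 120, 160, 145 → max 185
Smallest max regret = 110 → A3.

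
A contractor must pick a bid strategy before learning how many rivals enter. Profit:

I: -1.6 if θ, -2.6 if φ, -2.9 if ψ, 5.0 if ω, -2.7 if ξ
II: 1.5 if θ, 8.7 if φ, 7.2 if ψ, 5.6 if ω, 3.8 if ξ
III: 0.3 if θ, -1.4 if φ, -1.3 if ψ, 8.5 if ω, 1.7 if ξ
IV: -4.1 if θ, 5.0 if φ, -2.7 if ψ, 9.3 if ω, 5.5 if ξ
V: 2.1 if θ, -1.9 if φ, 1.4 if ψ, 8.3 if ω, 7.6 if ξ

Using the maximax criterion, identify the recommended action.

IV

Row maxima: I=5.0, II=8.7, III=8.5, IV=9.3, V=8.3
Best best-case = 9.3 → IV.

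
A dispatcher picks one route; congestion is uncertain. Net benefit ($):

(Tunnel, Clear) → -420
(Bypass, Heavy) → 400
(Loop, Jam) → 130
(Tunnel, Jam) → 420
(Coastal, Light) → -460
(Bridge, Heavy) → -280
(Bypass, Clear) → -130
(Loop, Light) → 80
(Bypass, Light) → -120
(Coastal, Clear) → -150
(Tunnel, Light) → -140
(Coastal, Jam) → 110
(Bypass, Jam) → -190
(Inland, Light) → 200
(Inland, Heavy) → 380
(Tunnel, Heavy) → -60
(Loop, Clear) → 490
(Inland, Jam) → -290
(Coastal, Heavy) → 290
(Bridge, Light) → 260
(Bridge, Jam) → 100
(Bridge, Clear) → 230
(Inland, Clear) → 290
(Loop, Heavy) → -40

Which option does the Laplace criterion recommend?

Row averages: Coastal=-52.5, Inland=145, Tunnel=-50, Bridge=77.5, Bypass=-10, Loop=165
Highest average = 165 → Loop.

Loop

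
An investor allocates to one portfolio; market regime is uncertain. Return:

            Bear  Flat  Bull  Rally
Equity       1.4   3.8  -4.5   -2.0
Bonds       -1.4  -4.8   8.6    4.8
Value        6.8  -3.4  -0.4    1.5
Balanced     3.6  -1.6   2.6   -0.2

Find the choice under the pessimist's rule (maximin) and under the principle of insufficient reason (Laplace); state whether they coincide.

maximin → Balanced; laplace → Bonds (disagree)

Row minima: Equity=-4.5, Bonds=-4.8, Value=-3.4, Balanced=-1.6
Best worst-case = -1.6 → Balanced.
Row averages: Equity=-0.325, Bonds=1.8, Value=1.125, Balanced=1.1
Highest average = 1.8 → Bonds.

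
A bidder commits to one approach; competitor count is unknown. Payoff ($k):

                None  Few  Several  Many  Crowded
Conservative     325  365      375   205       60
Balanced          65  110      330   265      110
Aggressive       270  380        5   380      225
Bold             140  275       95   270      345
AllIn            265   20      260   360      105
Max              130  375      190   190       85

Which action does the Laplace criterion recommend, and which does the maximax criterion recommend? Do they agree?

Row averages: Conservative=266, Balanced=176, Aggressive=252, Bold=225, AllIn=202, Max=194
Highest average = 266 → Conservative.
Row maxima: Conservative=375, Balanced=330, Aggressive=380, Bold=345, AllIn=360, Max=375
Best best-case = 380 → Aggressive.

laplace → Conservative; maximax → Aggressive (disagree)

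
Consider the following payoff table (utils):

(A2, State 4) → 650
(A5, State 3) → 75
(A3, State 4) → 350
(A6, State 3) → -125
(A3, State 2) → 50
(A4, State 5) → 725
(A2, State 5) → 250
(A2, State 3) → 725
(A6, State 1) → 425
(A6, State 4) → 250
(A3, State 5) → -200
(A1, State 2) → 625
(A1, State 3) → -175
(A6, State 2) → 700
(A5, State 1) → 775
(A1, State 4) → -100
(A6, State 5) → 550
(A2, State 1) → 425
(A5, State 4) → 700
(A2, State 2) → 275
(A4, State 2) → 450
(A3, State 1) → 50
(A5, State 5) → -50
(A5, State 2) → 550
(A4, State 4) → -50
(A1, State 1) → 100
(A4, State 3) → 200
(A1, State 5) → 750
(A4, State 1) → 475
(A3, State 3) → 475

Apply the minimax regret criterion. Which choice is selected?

A2

Column bests: State 1=775, State 2=700, State 3=725, State 4=700, State 5=750.
A1 regrets: 675, 75, 900, 800, 0 → max 900
A2 regrets: 350, 425, 0, 50, 500 → max 500
A3 regrets: 725, 650, 250, 350, 950 → max 950
A4 regrets: 300, 250, 525, 750, 25 → max 750
A5 regrets: 0, 150, 650, 0, 800 → max 800
A6 regrets: 350, 0, 850, 450, 200 → max 850
Smallest max regret = 500 → A2.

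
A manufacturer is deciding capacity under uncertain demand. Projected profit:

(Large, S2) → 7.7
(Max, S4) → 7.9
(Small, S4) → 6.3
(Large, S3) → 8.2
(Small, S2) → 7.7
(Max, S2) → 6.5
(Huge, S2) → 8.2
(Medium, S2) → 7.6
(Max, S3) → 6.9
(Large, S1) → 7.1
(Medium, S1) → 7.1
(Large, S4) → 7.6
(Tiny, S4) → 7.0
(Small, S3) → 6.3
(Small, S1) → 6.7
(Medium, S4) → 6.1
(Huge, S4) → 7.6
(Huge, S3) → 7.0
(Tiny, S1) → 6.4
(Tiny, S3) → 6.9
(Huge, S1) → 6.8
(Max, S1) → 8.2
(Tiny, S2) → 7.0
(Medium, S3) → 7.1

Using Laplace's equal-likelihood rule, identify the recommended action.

Large

Row averages: Tiny=6.825, Small=6.75, Medium=6.975, Large=7.65, Huge=7.4, Max=7.375
Highest average = 7.65 → Large.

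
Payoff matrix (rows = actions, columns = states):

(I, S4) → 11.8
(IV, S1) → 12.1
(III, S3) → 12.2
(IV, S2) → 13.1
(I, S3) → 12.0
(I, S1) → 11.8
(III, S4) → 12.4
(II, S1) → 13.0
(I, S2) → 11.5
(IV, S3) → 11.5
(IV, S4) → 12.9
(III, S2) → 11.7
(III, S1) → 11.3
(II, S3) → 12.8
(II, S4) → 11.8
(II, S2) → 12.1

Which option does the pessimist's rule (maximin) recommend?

Row minima: I=11.5, II=11.8, III=11.3, IV=11.5
Best worst-case = 11.8 → II.

II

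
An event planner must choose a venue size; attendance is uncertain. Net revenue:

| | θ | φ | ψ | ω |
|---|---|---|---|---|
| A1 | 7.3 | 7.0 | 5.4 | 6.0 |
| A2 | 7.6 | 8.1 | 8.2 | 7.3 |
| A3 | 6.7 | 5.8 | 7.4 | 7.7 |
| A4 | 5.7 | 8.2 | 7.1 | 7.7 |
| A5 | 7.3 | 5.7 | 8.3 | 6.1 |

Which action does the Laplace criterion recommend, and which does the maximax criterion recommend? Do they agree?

Row averages: A1=6.425, A2=7.8, A3=6.9, A4=7.175, A5=6.85
Highest average = 7.8 → A2.
Row maxima: A1=7.3, A2=8.2, A3=7.7, A4=8.2, A5=8.3
Best best-case = 8.3 → A5.

laplace → A2; maximax → A5 (disagree)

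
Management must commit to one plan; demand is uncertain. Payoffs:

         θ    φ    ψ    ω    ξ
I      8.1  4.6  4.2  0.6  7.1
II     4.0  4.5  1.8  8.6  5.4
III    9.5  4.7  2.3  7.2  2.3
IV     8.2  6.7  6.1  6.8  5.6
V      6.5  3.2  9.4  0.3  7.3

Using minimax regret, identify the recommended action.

IV

Column bests: θ=9.5, φ=6.7, ψ=9.4, ω=8.6, ξ=7.3.
I regrets: 1.4, 2.1, 5.2, 8.0, 0.2 → max 8.0
II regrets: 5.5, 2.2, 7.6, 0.0, 1.9 → max 7.6
III regrets: 0.0, 2.0, 7.1, 1.4, 5.0 → max 7.1
IV regrets: 1.3, 0.0, 3.3, 1.8, 1.7 → max 3.3
V regrets: 3.0, 3.5, 0.0, 8.3, 0.0 → max 8.3
Smallest max regret = 3.3 → IV.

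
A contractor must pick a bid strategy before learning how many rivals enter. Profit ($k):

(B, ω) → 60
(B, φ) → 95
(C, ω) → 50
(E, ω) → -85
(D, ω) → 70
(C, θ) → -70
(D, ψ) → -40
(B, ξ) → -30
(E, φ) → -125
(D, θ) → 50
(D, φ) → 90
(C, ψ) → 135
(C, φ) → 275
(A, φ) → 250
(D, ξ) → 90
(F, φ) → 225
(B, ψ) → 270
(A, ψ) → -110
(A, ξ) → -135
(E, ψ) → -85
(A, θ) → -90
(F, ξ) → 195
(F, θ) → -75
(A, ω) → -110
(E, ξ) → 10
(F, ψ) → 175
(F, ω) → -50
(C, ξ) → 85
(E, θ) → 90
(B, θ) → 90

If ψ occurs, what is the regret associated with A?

380

Best payoff under ψ is 270.
Regret = 270 − (-110) = 380.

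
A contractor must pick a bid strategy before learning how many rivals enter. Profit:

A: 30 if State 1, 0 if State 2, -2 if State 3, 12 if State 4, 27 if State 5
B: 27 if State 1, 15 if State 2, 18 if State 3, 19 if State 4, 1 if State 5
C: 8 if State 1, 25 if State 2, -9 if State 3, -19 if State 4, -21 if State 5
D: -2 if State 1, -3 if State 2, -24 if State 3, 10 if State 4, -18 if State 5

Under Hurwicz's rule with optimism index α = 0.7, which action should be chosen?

A

A: 0.7·30 + 0.3·(-2) = 20.4
B: 0.7·27 + 0.3·1 = 19.2
C: 0.7·25 + 0.3·(-21) = 11.2
D: 0.7·10 + 0.3·(-24) = -0.2
Highest Hurwicz score = 20.4 → A.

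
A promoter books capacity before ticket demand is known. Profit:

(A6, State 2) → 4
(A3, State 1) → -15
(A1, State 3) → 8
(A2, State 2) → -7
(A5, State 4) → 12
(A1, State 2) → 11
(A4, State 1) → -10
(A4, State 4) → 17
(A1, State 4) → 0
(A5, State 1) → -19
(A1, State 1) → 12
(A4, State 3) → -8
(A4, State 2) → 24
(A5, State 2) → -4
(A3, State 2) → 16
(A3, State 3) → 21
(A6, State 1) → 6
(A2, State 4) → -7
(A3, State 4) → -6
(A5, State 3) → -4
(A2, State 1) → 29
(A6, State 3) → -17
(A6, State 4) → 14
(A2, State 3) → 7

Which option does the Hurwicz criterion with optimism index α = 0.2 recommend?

A1

A1: 0.2·12 + 0.8·0 = 2.4
A2: 0.2·29 + 0.8·(-7) = 0.2
A3: 0.2·21 + 0.8·(-15) = -7.8
A4: 0.2·24 + 0.8·(-10) = -3.2
A5: 0.2·12 + 0.8·(-19) = -12.8
A6: 0.2·14 + 0.8·(-17) = -10.8
Highest Hurwicz score = 2.4 → A1.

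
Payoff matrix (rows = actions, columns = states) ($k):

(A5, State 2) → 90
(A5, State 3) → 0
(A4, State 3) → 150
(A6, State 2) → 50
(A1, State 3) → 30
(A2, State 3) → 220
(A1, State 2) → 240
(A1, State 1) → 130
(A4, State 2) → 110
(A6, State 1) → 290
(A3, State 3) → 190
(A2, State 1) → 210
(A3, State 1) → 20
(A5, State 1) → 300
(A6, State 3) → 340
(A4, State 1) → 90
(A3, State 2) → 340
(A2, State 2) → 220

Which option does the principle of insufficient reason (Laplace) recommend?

Row averages: A1=400/3, A2=650/3, A3=550/3, A4=350/3, A5=130, A6=680/3
Highest average = 680/3 → A6.

A6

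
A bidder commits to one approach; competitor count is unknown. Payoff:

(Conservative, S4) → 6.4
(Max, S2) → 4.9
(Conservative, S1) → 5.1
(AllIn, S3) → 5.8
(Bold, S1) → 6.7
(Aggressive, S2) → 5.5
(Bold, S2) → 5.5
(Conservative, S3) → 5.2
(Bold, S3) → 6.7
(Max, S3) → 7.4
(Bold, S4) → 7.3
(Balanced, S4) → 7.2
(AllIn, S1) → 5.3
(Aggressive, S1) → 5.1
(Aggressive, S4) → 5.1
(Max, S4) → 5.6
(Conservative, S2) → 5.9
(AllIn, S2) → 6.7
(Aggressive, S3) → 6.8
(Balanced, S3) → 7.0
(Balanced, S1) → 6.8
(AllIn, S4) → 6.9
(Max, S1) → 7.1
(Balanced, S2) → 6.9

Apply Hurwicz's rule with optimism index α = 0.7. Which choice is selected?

Balanced

Conservative: 0.7·6.4 + 0.3·5.1 = 6.01
Balanced: 0.7·7.2 + 0.3·6.8 = 7.08
Aggressive: 0.7·6.8 + 0.3·5.1 = 6.29
Bold: 0.7·7.3 + 0.3·5.5 = 6.76
AllIn: 0.7·6.9 + 0.3·5.3 = 6.42
Max: 0.7·7.4 + 0.3·4.9 = 6.65
Highest Hurwicz score = 7.08 → Balanced.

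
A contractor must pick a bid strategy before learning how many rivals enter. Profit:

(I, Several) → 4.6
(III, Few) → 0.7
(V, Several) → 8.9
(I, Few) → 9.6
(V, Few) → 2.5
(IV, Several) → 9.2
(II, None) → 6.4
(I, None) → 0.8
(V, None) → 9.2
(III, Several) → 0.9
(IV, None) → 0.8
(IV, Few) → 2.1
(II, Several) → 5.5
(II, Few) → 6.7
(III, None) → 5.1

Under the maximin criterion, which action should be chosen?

II

Row minima: I=0.8, II=5.5, III=0.7, IV=0.8, V=2.5
Best worst-case = 5.5 → II.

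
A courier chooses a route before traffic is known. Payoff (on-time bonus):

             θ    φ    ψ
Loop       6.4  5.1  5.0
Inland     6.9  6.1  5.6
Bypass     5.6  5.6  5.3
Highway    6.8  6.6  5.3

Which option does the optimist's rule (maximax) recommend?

Row maxima: Loop=6.4, Inland=6.9, Bypass=5.6, Highway=6.8
Best best-case = 6.9 → Inland.

Inland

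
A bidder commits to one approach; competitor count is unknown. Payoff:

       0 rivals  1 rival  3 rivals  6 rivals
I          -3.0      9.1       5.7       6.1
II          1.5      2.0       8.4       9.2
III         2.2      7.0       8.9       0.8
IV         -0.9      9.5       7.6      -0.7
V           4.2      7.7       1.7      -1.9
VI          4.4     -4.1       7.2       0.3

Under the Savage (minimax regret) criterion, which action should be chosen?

I

Column bests: 0 rivals=4.4, 1 rival=9.5, 3 rivals=8.9, 6 rivals=9.2.
I regrets: 7.4, 0.4, 3.2, 3.1 → max 7.4
II regrets: 2.9, 7.5, 0.5, 0.0 → max 7.5
III regrets: 2.2, 2.5, 0.0, 8.4 → max 8.4
IV regrets: 5.3, 0.0, 1.3, 9.9 → max 9.9
V regrets: 0.2, 1.8, 7.2, 11.1 → max 11.1
VI regrets: 0.0, 13.6, 1.7, 8.9 → max 13.6
Smallest max regret = 7.4 → I.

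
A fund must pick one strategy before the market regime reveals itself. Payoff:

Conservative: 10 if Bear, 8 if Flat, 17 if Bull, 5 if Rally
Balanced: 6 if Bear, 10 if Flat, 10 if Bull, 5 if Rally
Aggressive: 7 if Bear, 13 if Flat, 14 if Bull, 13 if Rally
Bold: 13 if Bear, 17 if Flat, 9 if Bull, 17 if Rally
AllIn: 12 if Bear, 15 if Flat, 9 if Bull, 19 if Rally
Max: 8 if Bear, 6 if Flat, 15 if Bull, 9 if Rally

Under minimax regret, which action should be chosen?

Aggressive

Column bests: Bear=13, Flat=17, Bull=17, Rally=19.
Conservative regrets: 3, 9, 0, 14 → max 14
Balanced regrets: 7, 7, 7, 14 → max 14
Aggressive regrets: 6, 4, 3, 6 → max 6
Bold regrets: 0, 0, 8, 2 → max 8
AllIn regrets: 1, 2, 8, 0 → max 8
Max regrets: 5, 11, 2, 10 → max 11
Smallest max regret = 6 → Aggressive.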